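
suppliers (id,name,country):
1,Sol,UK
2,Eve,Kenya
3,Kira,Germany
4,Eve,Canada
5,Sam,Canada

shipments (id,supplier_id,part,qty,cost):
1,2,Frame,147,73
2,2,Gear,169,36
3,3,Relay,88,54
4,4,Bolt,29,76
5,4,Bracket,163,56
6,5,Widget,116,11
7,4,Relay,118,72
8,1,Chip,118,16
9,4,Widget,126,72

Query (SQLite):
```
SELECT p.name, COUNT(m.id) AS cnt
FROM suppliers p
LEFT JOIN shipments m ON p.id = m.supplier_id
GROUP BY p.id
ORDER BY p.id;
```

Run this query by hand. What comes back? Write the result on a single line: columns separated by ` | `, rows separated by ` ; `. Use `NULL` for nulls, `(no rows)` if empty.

Sol | 1 ; Eve | 2 ; Kira | 1 ; Eve | 4 ; Sam | 1

LEFT JOIN keeps every suppliers row; unmatched ones get NULL for shipments columns.
Group by suppliers.id and compute COUNT(m.id). COUNT(col) of an all-NULL group is 0.
  1: ids {8} → COUNT(m.id)=1
  2: ids {1, 2} → COUNT(m.id)=2
  3: ids {3} → COUNT(m.id)=1
  4: ids {4, 5, 7, 9} → COUNT(m.id)=4
  5: ids {6} → COUNT(m.id)=1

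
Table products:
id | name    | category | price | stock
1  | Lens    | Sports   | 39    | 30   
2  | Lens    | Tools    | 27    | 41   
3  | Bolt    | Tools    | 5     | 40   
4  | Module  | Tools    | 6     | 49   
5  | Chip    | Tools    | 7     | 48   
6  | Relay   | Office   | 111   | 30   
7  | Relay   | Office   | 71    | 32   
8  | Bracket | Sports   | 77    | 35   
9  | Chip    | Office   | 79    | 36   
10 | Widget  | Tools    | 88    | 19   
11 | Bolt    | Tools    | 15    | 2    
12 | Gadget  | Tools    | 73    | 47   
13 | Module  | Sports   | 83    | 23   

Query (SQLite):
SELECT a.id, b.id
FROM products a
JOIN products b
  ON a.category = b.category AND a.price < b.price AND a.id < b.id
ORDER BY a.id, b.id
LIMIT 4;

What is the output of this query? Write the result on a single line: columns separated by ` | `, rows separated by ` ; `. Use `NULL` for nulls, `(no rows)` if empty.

1 | 8 ; 1 | 13 ; 2 | 10 ; 2 | 12

Pairs (a,b) with same category, a.price < b.price, a.id < b.id.
category groups: Office:{6,7,9} Sports:{1,8,13} Tools:{2,3,4,5,10,11,12}
Ordered by (a.id, b.id); first 4.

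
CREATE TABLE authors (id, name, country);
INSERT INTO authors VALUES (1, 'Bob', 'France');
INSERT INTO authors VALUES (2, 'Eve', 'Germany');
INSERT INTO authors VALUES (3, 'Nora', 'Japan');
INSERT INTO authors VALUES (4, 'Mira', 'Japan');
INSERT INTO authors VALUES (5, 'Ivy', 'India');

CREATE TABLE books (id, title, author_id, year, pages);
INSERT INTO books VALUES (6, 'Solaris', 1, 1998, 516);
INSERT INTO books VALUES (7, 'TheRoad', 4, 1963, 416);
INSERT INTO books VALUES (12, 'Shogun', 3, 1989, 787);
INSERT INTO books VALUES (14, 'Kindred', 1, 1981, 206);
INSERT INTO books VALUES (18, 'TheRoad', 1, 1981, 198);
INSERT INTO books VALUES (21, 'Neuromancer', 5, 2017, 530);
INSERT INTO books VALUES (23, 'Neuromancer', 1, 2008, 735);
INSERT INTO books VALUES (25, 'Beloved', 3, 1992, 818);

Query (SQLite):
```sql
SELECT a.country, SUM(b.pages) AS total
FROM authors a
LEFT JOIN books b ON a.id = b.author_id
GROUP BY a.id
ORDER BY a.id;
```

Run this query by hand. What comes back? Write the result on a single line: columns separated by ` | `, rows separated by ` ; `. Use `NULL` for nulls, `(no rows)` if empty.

France | 1655 ; Germany | NULL ; Japan | 1605 ; Japan | 416 ; India | 530

LEFT JOIN keeps every authors row; unmatched ones get NULL for books columns.
Group by authors.id and compute SUM(b.pages). SUM over an all-NULL group is NULL.
  1: ids {6, 14, 18, 23} → SUM(b.pages)=1655
  2: ids {—} → SUM(b.pages)=NULL
  3: ids {12, 25} → SUM(b.pages)=1605
  4: ids {7} → SUM(b.pages)=416
  5: ids {21} → SUM(b.pages)=530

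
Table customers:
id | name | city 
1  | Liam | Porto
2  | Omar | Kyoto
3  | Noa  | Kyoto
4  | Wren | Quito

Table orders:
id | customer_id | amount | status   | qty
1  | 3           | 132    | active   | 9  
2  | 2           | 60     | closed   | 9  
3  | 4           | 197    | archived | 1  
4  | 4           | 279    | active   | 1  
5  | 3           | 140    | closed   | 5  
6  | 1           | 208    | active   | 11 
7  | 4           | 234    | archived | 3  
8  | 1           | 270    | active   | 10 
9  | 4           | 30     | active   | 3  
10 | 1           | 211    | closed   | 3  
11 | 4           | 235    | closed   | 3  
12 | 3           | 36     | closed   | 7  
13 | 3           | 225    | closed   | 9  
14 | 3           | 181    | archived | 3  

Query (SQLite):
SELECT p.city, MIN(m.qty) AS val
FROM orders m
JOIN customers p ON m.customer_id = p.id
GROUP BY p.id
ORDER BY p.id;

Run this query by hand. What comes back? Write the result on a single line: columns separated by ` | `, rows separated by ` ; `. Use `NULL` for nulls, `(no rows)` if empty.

Join each orders row to its customers via customer_id.
Group joined rows by customers.id; compute MIN(m.qty) per group.
  1: ids {6, 8, 10} → MIN(m.qty)=3
  2: ids {2} → MIN(m.qty)=9
  3: ids {1, 5, 12, 13, 14} → MIN(m.qty)=3
  4: ids {3, 4, 7, 9, 11} → MIN(m.qty)=1

Porto | 3 ; Kyoto | 9 ; Kyoto | 3 ; Quito | 1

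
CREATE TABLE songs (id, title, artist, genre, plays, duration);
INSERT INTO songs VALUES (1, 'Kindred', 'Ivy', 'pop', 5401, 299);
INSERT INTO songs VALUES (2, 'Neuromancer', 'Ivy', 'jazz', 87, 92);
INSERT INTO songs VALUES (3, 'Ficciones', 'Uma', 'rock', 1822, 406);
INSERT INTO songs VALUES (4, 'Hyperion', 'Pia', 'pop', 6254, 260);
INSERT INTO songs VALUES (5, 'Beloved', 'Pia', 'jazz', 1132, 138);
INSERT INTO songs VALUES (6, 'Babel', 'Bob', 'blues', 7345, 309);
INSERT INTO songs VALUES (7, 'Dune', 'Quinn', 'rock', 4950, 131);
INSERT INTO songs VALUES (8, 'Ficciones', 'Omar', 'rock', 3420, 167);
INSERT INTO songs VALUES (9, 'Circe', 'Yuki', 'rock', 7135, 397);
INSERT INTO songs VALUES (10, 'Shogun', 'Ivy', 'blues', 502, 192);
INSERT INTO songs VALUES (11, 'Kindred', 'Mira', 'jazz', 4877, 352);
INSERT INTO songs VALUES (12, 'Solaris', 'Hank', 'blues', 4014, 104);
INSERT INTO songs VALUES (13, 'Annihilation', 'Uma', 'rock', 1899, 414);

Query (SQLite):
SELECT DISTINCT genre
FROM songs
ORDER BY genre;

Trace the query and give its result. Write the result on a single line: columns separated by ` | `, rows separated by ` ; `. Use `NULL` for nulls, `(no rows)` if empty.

blues ; jazz ; pop ; rock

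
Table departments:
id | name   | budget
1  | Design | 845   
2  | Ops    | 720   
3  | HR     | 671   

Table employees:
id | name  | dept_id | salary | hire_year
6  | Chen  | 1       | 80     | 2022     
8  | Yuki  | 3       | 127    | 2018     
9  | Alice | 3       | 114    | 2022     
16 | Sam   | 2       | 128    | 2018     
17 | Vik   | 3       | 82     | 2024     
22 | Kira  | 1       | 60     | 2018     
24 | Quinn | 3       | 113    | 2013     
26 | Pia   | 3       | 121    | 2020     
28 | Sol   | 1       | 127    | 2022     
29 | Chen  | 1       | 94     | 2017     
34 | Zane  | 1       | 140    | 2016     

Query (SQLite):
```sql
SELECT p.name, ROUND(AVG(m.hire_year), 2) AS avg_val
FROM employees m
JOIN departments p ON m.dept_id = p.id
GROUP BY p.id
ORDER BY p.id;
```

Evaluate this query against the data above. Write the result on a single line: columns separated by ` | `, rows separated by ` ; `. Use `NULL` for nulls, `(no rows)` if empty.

Design | 2019 ; Ops | 2018 ; HR | 2019.4

Join each employees row to its departments via dept_id.
Group joined rows by departments.id; compute ROUND(AVG(m.hire_year), 2) per group.
  1: ids {6, 22, 28, 29, 34} → ROUND(AVG(m.hire_year), 2)=2019
  2: ids {16} → ROUND(AVG(m.hire_year), 2)=2018
  3: ids {8, 9, 17, 24, 26} → ROUND(AVG(m.hire_year), 2)=2019.4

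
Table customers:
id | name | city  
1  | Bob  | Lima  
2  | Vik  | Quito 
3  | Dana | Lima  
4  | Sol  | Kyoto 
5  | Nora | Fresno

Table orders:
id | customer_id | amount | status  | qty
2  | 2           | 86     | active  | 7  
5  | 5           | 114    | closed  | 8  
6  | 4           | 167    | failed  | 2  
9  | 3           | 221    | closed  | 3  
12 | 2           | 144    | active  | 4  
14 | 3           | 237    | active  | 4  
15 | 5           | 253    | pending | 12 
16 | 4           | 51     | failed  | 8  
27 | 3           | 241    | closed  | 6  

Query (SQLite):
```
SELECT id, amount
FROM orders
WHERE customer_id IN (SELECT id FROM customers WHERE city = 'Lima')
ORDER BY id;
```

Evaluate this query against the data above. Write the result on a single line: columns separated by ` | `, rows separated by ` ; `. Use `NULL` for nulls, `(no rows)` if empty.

Inner query: customers.id where city = 'Lima'.
Outer: keep orders rows whose customer_id is in that set.
Inner query → {1, 3}

9 | 221 ; 14 | 237 ; 27 | 241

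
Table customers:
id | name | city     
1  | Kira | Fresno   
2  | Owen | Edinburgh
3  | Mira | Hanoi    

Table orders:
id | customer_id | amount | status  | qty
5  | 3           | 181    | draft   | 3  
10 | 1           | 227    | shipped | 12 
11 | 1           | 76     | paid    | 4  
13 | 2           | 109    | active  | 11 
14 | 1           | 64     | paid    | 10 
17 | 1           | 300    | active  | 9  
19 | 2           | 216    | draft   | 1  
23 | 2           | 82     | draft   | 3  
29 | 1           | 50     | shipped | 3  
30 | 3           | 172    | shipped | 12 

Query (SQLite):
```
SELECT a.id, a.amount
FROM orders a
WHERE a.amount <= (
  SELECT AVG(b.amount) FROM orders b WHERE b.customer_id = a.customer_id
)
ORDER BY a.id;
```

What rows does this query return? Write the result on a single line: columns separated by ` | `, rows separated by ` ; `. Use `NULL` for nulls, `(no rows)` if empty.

11 | 76 ; 13 | 109 ; 14 | 64 ; 23 | 82 ; 29 | 50 ; 30 | 172

For each orders row a, compute AVG(amount) over rows sharing a.customer_id.
Keep row a if a.amount <= that per-group AVG.
  customer_id=1: AVG(amount) = 143.4
  customer_id=2: AVG(amount) = 135.666667
  customer_id=3: AVG(amount) = 176.5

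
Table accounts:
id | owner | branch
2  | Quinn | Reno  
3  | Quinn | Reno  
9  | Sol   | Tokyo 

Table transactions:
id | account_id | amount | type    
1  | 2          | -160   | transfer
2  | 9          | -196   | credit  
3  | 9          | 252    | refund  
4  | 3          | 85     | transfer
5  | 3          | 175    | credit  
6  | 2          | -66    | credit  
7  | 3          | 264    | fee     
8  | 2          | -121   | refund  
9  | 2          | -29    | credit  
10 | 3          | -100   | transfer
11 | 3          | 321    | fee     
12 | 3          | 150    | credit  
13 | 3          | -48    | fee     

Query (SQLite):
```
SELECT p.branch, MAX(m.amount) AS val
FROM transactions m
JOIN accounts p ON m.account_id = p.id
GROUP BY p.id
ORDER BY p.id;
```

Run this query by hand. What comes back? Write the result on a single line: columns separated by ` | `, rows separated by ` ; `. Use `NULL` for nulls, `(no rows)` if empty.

Reno | -29 ; Reno | 321 ; Tokyo | 252

Join each transactions row to its accounts via account_id.
Group joined rows by accounts.id; compute MAX(m.amount) per group.
  2: ids {1, 6, 8, 9} → MAX(m.amount)=-29
  3: ids {4, 5, 7, 10, 11, 12, 13} → MAX(m.amount)=321
  9: ids {2, 3} → MAX(m.amount)=252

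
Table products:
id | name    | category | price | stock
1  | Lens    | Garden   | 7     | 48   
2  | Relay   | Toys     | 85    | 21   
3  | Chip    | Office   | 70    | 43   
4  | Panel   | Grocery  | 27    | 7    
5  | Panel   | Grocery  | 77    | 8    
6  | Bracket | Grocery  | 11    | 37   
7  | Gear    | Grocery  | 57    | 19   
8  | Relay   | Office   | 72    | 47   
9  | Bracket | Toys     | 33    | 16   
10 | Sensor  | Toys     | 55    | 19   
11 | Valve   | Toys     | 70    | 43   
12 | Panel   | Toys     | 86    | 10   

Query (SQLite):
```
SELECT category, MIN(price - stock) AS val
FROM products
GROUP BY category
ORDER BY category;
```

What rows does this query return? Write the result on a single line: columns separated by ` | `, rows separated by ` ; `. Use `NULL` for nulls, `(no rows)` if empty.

For each row compute price - stock.
Group by category; take MIN of the expression per group.
  Garden: ids {1} → MIN(price - stock)=-41
  Grocery: ids {4, 5, 6, 7} → MIN(price - stock)=-26
  Office: ids {3, 8} → MIN(price - stock)=25
  Toys: ids {2, 9, 10, 11, 12} → MIN(price - stock)=17

Garden | -41 ; Grocery | -26 ; Office | 25 ; Toys | 17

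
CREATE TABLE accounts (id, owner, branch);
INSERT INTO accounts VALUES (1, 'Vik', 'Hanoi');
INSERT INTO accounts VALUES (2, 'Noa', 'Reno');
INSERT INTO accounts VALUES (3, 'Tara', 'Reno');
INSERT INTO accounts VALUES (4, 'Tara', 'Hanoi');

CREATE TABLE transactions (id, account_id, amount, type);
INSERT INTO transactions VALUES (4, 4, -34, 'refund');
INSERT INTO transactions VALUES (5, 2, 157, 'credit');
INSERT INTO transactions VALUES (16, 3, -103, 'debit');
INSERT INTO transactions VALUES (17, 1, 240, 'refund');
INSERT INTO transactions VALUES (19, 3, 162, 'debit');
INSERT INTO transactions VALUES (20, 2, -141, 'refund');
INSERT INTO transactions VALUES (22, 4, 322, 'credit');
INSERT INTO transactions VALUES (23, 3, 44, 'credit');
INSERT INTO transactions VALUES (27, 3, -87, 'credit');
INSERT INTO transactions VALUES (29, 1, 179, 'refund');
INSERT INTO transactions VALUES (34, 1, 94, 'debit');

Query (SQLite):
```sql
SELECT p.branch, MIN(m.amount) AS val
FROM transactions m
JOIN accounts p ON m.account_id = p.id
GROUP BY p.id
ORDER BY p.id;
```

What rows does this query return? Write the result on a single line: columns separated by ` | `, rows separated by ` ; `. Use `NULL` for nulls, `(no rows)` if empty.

Hanoi | 94 ; Reno | -141 ; Reno | -103 ; Hanoi | -34

Join each transactions row to its accounts via account_id.
Group joined rows by accounts.id; compute MIN(m.amount) per group.
  1: ids {17, 29, 34} → MIN(m.amount)=94
  2: ids {5, 20} → MIN(m.amount)=-141
  3: ids {16, 19, 23, 27} → MIN(m.amount)=-103
  4: ids {4, 22} → MIN(m.amount)=-34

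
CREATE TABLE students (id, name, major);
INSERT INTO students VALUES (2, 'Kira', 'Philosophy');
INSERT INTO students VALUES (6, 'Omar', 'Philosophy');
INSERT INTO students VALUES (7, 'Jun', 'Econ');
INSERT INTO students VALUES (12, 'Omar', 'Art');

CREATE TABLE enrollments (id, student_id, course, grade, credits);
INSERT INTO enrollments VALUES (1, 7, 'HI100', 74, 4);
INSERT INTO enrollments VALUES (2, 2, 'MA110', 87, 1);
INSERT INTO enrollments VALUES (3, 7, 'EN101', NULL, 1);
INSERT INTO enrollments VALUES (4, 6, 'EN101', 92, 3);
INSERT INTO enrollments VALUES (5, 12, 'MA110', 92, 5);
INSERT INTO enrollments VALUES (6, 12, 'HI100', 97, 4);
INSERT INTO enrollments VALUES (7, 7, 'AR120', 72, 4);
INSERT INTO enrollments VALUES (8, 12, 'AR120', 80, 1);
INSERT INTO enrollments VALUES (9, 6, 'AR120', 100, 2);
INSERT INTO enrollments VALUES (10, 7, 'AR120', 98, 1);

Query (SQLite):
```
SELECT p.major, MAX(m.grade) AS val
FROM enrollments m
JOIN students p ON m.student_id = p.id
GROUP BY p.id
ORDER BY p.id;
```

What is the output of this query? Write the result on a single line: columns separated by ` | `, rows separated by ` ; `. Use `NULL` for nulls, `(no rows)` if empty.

Philosophy | 87 ; Philosophy | 100 ; Econ | 98 ; Art | 97

Join each enrollments row to its students via student_id.
Group joined rows by students.id; compute MAX(m.grade) per group.
  2: ids {2} → MAX(m.grade)=87
  6: ids {4, 9} → MAX(m.grade)=100
  7: ids {1, 3, 7, 10} → MAX(m.grade)=98
  12: ids {5, 6, 8} → MAX(m.grade)=97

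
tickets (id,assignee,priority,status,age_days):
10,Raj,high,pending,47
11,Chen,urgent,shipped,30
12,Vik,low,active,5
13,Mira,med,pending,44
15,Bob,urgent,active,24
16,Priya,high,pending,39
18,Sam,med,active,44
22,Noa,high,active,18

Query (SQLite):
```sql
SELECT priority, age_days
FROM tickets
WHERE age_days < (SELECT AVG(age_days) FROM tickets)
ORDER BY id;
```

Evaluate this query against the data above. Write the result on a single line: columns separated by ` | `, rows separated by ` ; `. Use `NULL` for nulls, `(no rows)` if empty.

urgent | 30 ; low | 5 ; urgent | 24 ; high | 18

Scalar subquery: AVG(age_days) over all tickets rows = 31.375.
Keep rows where age_days < that value.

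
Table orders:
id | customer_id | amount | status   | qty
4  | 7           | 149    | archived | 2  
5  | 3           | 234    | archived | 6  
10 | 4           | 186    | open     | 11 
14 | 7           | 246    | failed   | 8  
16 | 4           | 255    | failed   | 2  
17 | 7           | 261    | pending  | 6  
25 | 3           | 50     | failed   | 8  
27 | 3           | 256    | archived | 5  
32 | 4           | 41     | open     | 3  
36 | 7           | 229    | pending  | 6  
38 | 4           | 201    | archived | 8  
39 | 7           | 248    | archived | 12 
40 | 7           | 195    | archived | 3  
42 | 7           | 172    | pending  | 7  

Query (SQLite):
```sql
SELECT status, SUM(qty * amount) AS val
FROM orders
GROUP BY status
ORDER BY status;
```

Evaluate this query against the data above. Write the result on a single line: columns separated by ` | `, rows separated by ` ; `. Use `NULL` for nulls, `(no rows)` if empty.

archived | 8151 ; failed | 2878 ; open | 2169 ; pending | 4144

For each row compute qty * amount.
Group by status; take SUM of the expression per group.
  archived: ids {4, 5, 27, 38, 39, 40} → SUM(qty * amount)=8151
  failed: ids {14, 16, 25} → SUM(qty * amount)=2878
  open: ids {10, 32} → SUM(qty * amount)=2169
  pending: ids {17, 36, 42} → SUM(qty * amount)=4144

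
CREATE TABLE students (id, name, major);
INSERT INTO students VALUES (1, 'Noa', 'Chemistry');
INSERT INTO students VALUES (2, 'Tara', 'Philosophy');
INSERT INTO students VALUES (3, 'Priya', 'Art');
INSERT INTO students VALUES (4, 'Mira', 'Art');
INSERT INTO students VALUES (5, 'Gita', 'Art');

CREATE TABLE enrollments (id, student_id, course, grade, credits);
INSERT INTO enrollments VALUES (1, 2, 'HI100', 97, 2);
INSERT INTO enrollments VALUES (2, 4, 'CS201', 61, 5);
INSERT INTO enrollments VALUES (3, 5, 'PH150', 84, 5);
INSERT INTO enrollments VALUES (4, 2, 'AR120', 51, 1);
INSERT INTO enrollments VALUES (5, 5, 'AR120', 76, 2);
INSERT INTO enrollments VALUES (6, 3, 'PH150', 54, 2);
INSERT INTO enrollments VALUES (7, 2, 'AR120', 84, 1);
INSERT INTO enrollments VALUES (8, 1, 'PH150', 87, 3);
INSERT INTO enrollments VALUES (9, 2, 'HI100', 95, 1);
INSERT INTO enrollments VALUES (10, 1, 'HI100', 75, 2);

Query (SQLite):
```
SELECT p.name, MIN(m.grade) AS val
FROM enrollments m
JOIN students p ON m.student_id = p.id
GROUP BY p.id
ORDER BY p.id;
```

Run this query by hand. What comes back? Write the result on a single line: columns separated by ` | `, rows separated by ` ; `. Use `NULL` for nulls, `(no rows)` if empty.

Join each enrollments row to its students via student_id.
Group joined rows by students.id; compute MIN(m.grade) per group.
  1: ids {8, 10} → MIN(m.grade)=75
  2: ids {1, 4, 7, 9} → MIN(m.grade)=51
  3: ids {6} → MIN(m.grade)=54
  4: ids {2} → MIN(m.grade)=61
  5: ids {3, 5} → MIN(m.grade)=76

Noa | 75 ; Tara | 51 ; Priya | 54 ; Mira | 61 ; Gita | 76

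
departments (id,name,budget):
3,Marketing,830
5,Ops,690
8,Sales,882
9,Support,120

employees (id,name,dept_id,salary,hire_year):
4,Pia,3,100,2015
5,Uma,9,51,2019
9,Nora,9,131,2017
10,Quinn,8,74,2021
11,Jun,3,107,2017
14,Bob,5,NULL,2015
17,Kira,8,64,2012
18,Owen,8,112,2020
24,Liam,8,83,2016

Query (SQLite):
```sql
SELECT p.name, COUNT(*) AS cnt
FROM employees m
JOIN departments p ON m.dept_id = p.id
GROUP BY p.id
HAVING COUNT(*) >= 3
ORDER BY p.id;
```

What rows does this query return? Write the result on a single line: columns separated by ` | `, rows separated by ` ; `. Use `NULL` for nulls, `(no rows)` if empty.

Sales | 4

Join each employees row to its departments via dept_id.
Group joined rows by departments.id; compute COUNT(*) per group.
HAVING: keep groups with count ≥ 3.
  3: ids {4, 11} → COUNT(*)=2
  5: ids {14} → COUNT(*)=1
  8: ids {10, 17, 18, 24} → COUNT(*)=4
  9: ids {5, 9} → COUNT(*)=2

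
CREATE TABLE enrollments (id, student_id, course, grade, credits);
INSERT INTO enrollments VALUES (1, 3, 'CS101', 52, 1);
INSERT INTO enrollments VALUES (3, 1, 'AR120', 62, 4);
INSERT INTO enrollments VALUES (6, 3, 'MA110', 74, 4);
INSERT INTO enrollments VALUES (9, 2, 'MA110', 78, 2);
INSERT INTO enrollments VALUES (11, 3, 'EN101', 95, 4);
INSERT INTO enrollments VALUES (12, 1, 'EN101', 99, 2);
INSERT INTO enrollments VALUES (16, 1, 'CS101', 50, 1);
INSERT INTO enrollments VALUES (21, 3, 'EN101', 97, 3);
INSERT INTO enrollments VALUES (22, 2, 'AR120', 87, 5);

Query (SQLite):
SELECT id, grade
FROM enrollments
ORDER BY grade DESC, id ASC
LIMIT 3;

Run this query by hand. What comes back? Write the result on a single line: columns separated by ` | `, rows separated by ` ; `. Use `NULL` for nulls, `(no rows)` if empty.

12 | 99 ; 21 | 97 ; 11 | 95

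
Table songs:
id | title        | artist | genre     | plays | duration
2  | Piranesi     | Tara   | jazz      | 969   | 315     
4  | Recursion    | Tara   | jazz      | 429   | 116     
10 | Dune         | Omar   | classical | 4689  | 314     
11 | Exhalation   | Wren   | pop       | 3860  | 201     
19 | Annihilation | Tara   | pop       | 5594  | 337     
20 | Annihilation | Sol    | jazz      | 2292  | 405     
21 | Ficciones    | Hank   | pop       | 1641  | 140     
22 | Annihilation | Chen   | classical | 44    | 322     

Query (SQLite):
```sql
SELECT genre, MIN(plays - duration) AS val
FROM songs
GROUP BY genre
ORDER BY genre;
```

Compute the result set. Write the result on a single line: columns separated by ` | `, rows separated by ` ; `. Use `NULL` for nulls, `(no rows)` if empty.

classical | -278 ; jazz | 313 ; pop | 1501

For each row compute plays - duration.
Group by genre; take MIN of the expression per group.
  classical: ids {10, 22} → MIN(plays - duration)=-278
  jazz: ids {2, 4, 20} → MIN(plays - duration)=313
  pop: ids {11, 19, 21} → MIN(plays - duration)=1501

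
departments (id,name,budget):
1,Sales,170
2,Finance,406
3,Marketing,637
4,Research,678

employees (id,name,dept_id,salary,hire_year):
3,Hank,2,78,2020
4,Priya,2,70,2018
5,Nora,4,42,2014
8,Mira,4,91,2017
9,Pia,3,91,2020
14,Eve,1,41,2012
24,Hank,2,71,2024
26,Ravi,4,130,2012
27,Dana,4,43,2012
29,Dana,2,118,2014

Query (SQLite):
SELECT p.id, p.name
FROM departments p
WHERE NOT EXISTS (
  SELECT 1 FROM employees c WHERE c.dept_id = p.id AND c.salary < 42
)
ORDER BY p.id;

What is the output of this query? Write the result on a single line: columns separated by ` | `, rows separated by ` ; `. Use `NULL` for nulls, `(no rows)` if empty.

2 | Finance ; 3 | Marketing ; 4 | Research

For each departments row, check whether any employees with matching dept_id has salary < 42.
Keep rows where that is false.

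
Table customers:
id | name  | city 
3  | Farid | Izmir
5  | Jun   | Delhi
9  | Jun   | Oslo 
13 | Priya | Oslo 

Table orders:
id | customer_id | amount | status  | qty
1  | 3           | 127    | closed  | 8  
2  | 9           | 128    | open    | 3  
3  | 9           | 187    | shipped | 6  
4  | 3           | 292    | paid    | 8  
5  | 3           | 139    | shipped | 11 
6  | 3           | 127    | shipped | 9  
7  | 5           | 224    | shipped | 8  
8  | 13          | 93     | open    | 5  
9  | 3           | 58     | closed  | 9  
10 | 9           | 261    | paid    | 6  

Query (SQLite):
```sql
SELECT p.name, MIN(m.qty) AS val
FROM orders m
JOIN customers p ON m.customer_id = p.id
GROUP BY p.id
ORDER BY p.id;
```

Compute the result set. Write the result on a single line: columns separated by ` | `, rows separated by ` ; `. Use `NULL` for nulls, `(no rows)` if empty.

Join each orders row to its customers via customer_id.
Group joined rows by customers.id; compute MIN(m.qty) per group.
  3: ids {1, 4, 5, 6, 9} → MIN(m.qty)=8
  5: ids {7} → MIN(m.qty)=8
  9: ids {2, 3, 10} → MIN(m.qty)=3
  13: ids {8} → MIN(m.qty)=5

Farid | 8 ; Jun | 8 ; Jun | 3 ; Priya | 5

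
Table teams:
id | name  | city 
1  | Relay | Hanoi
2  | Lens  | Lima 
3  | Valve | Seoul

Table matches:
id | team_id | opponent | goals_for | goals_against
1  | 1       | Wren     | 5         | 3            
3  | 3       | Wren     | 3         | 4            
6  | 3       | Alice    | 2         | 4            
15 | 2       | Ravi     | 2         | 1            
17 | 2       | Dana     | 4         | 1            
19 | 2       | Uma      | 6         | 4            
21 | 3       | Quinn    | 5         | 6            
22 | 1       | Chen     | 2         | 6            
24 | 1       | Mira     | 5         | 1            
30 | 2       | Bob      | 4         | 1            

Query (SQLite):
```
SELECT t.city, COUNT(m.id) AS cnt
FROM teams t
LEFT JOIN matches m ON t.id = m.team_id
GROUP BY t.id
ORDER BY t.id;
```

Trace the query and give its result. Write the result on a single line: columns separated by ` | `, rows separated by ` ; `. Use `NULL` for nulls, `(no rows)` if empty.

Hanoi | 3 ; Lima | 4 ; Seoul | 3

LEFT JOIN keeps every teams row; unmatched ones get NULL for matches columns.
Group by teams.id and compute COUNT(m.id). COUNT(col) of an all-NULL group is 0.
  1: ids {1, 22, 24} → COUNT(m.id)=3
  2: ids {15, 17, 19, 30} → COUNT(m.id)=4
  3: ids {3, 6, 21} → COUNT(m.id)=3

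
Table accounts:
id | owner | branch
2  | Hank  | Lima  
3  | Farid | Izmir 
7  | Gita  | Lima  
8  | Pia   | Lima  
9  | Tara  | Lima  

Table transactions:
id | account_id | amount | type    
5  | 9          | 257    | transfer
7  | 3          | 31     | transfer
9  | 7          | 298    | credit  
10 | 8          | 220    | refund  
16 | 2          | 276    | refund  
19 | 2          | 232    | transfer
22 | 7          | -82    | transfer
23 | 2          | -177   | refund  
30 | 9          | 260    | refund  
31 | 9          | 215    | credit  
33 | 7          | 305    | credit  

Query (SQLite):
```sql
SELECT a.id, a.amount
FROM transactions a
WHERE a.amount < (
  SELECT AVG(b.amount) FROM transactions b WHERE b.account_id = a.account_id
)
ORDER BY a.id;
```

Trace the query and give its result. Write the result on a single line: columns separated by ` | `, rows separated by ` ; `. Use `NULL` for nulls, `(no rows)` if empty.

22 | -82 ; 23 | -177 ; 31 | 215

For each transactions row a, compute AVG(amount) over rows sharing a.account_id.
Keep row a if a.amount < that per-group AVG.
  account_id=2: AVG(amount) = 110.333333
  account_id=3: AVG(amount) = 31.0
  account_id=7: AVG(amount) = 173.666667
  account_id=8: AVG(amount) = 220.0
  account_id=9: AVG(amount) = 244.0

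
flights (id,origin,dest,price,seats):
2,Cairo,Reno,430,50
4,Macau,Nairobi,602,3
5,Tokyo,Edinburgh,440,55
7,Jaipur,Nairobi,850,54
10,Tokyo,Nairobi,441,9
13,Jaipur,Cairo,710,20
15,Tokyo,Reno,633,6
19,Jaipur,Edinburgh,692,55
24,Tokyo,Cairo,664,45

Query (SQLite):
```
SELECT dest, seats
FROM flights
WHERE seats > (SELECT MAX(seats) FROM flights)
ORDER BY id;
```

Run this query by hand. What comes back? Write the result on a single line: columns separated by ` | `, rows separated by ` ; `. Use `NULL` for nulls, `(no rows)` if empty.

(no rows)

Scalar subquery: MAX(seats) over all flights rows = 55.
Keep rows where seats > that value.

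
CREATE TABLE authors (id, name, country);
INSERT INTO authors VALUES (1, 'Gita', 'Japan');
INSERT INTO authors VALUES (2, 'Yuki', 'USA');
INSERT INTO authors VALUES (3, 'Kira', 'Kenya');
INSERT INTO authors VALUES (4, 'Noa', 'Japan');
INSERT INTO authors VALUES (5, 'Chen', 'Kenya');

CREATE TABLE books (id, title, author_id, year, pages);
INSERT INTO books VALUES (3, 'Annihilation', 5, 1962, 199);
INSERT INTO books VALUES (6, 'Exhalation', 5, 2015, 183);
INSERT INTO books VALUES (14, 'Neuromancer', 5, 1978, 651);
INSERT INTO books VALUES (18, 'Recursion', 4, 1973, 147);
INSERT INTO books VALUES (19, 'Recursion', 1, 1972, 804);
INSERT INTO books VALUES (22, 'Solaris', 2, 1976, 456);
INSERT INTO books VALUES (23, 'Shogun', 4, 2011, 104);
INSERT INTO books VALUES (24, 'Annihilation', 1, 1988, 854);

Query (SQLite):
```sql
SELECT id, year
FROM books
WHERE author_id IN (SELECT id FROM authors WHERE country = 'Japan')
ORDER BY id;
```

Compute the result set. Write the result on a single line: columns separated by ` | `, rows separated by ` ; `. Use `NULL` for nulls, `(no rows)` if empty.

Inner query: authors.id where country = 'Japan'.
Outer: keep books rows whose author_id is in that set.
Inner query → {1, 4}

18 | 1973 ; 19 | 1972 ; 23 | 2011 ; 24 | 1988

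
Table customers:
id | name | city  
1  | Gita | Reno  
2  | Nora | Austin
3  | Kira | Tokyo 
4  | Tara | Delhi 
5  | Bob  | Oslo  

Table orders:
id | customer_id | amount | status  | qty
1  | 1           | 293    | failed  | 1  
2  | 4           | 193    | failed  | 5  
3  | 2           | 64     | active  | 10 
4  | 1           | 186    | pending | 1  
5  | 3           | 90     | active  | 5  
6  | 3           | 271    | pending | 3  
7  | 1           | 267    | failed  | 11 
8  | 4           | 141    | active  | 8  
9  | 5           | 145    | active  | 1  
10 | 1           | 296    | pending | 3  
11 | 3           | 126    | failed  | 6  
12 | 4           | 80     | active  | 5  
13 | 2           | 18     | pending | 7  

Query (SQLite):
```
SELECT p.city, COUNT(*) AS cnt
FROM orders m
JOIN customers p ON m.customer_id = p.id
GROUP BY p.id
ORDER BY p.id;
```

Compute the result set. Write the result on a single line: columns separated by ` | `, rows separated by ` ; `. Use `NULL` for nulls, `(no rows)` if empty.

Join each orders row to its customers via customer_id.
Group joined rows by customers.id; compute COUNT(*) per group.
  1: ids {1, 4, 7, 10} → COUNT(*)=4
  2: ids {3, 13} → COUNT(*)=2
  3: ids {5, 6, 11} → COUNT(*)=3
  4: ids {2, 8, 12} → COUNT(*)=3
  5: ids {9} → COUNT(*)=1

Reno | 4 ; Austin | 2 ; Tokyo | 3 ; Delhi | 3 ; Oslo | 1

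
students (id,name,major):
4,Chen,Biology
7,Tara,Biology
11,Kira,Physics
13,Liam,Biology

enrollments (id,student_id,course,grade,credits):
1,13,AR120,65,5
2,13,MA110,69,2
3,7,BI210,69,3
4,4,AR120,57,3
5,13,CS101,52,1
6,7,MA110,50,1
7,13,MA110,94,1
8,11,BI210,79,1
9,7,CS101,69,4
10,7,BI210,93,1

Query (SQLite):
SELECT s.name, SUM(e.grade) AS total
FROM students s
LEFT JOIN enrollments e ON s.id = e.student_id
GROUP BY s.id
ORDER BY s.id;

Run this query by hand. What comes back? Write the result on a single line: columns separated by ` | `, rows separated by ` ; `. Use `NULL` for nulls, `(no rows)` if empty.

LEFT JOIN keeps every students row; unmatched ones get NULL for enrollments columns.
Group by students.id and compute SUM(e.grade). SUM over an all-NULL group is NULL.
  4: ids {4} → SUM(e.grade)=57
  7: ids {3, 6, 9, 10} → SUM(e.grade)=281
  11: ids {8} → SUM(e.grade)=79
  13: ids {1, 2, 5, 7} → SUM(e.grade)=280

Chen | 57 ; Tara | 281 ; Kira | 79 ; Liam | 280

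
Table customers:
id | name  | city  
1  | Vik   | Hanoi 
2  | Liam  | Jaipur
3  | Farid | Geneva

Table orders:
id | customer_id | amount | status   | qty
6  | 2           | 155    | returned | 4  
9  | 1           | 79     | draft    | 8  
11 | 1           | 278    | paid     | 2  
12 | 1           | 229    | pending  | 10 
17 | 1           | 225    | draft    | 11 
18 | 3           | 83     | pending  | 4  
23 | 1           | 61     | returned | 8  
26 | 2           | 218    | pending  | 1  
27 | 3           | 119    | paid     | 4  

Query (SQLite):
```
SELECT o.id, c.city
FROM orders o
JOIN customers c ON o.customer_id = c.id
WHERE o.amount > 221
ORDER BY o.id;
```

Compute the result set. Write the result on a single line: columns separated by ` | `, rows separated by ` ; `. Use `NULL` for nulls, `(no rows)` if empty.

Each orders row matches the customers row where customer_id = customers.id.
Then keep rows with o.amount > 221.

11 | Hanoi ; 12 | Hanoi ; 17 | Hanoi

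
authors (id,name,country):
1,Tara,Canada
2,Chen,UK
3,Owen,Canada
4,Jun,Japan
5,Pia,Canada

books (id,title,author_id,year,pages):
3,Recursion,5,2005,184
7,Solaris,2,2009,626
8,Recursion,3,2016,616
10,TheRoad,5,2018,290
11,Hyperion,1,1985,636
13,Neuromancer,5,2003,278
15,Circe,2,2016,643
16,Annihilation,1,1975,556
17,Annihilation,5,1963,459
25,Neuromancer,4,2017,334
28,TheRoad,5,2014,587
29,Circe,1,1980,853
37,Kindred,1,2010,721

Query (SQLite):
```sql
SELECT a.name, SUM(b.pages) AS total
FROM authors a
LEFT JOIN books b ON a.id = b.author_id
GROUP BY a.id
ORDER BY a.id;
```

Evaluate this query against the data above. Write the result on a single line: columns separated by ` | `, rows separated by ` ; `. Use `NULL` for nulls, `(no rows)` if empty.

Tara | 2766 ; Chen | 1269 ; Owen | 616 ; Jun | 334 ; Pia | 1798

LEFT JOIN keeps every authors row; unmatched ones get NULL for books columns.
Group by authors.id and compute SUM(b.pages). SUM over an all-NULL group is NULL.
  1: ids {11, 16, 29, 37} → SUM(b.pages)=2766
  2: ids {7, 15} → SUM(b.pages)=1269
  3: ids {8} → SUM(b.pages)=616
  4: ids {25} → SUM(b.pages)=334
  5: ids {3, 10, 13, 17, 28} → SUM(b.pages)=1798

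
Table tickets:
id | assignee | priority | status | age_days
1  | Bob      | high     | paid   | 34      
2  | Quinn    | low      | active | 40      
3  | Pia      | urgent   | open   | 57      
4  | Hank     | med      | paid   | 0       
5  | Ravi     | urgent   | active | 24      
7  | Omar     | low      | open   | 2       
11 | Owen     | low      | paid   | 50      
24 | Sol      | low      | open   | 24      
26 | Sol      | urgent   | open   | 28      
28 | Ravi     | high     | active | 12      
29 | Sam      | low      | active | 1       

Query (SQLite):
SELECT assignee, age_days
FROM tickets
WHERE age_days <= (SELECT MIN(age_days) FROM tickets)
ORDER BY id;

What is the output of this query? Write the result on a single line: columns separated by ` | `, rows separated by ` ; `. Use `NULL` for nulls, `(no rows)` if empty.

Scalar subquery: MIN(age_days) over all tickets rows = 0.
Keep rows where age_days <= that value.

Hank | 0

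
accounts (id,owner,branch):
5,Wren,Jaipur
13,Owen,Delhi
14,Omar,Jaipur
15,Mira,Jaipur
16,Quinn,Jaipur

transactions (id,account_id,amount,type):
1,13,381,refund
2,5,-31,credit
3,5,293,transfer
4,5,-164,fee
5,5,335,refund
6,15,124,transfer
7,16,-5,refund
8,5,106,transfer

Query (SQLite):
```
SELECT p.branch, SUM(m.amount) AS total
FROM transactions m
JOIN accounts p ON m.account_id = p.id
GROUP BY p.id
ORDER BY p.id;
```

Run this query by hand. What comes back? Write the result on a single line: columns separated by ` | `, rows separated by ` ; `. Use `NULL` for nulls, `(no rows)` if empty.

Join each transactions row to its accounts via account_id.
Group joined rows by accounts.id; compute SUM(m.amount) per group.
  5: ids {2, 3, 4, 5, 8} → SUM(m.amount)=539
  13: ids {1} → SUM(m.amount)=381
  15: ids {6} → SUM(m.amount)=124
  16: ids {7} → SUM(m.amount)=-5

Jaipur | 539 ; Delhi | 381 ; Jaipur | 124 ; Jaipur | -5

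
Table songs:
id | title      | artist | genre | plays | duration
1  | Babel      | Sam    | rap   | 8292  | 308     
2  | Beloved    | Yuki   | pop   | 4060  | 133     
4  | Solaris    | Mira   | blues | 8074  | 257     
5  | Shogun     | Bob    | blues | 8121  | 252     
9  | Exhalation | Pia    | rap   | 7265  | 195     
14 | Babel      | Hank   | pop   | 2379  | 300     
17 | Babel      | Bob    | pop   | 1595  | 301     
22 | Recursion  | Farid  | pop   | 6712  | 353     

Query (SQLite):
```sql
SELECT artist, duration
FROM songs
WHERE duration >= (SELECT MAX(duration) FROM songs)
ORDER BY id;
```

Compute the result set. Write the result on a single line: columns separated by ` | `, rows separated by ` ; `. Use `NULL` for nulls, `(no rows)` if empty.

Farid | 353

Scalar subquery: MAX(duration) over all songs rows = 353.
Keep rows where duration >= that value.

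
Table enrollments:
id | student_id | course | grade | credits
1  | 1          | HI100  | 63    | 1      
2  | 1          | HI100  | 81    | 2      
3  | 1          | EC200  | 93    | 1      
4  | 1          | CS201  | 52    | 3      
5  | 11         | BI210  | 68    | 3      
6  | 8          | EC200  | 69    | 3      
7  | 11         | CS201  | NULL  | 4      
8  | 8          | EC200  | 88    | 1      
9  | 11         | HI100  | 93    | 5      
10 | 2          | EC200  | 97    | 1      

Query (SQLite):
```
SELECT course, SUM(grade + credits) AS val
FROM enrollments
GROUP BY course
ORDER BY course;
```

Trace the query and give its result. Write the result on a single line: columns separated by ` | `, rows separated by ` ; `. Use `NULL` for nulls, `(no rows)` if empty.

For each row compute grade + credits.
Group by course; take SUM of the expression per group.
  BI210: ids {5} → SUM(grade + credits)=71
  CS201: ids {4, 7} → SUM(grade + credits)=55
  EC200: ids {3, 6, 8, 10} → SUM(grade + credits)=353
  HI100: ids {1, 2, 9} → SUM(grade + credits)=245

BI210 | 71 ; CS201 | 55 ; EC200 | 353 ; HI100 | 245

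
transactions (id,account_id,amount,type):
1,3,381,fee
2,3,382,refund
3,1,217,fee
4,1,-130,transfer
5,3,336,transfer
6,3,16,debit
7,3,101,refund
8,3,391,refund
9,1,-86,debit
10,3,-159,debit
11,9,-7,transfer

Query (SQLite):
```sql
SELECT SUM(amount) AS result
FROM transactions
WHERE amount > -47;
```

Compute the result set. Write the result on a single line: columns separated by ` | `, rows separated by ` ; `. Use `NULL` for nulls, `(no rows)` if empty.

1817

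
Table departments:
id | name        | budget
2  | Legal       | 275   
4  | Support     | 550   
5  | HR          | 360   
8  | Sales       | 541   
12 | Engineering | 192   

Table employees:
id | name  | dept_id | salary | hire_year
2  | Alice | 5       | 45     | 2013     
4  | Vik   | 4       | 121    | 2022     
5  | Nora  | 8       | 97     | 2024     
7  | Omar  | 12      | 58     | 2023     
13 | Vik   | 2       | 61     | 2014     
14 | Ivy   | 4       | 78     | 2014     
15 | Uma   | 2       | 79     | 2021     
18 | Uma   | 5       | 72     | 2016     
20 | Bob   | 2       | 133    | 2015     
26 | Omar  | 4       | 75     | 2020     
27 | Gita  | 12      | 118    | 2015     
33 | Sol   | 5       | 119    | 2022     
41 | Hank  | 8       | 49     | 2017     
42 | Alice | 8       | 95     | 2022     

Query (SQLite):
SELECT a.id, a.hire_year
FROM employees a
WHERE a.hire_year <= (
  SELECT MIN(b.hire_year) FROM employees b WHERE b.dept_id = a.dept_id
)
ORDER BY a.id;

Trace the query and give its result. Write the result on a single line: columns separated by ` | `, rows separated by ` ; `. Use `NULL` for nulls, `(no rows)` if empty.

2 | 2013 ; 13 | 2014 ; 14 | 2014 ; 27 | 2015 ; 41 | 2017

For each employees row a, compute MIN(hire_year) over rows sharing a.dept_id.
Keep row a if a.hire_year <= that per-group MIN.
  dept_id=2: MIN(hire_year) = 2014
  dept_id=4: MIN(hire_year) = 2014
  dept_id=5: MIN(hire_year) = 2013
  dept_id=8: MIN(hire_year) = 2017
  dept_id=12: MIN(hire_year) = 2015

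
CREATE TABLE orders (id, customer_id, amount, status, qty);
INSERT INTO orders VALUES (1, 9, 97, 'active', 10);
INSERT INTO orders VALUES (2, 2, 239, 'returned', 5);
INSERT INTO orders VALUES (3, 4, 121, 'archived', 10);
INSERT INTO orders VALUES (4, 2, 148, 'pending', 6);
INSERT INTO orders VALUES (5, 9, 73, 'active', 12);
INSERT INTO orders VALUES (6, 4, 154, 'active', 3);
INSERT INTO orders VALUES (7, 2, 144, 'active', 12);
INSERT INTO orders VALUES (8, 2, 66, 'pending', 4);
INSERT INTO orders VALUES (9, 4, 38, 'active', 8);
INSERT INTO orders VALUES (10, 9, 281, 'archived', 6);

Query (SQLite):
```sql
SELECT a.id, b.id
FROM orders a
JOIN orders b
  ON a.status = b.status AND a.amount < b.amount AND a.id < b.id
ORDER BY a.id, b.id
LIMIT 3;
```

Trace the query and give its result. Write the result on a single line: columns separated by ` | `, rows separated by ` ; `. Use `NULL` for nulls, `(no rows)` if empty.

1 | 6 ; 1 | 7 ; 3 | 10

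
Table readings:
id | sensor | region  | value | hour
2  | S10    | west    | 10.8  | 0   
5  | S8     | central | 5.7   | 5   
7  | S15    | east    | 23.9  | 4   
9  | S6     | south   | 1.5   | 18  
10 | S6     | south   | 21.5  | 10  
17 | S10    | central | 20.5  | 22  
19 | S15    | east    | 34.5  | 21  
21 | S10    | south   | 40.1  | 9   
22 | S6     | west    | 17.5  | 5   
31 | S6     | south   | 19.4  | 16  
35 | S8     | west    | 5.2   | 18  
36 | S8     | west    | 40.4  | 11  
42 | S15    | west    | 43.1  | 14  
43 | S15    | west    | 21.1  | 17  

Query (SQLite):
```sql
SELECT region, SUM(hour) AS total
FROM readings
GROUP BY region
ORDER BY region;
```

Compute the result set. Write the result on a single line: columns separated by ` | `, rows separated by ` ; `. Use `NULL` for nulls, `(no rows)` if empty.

central | 27 ; east | 25 ; south | 53 ; west | 65

Partition readings by region; compute SUM(hour) within each group.
  central: ids {5, 17} → SUM(hour)=27
  east: ids {7, 19} → SUM(hour)=25
  south: ids {9, 10, 21, 31} → SUM(hour)=53
  west: ids {2, 22, 35, 36, 42, 43} → SUM(hour)=65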